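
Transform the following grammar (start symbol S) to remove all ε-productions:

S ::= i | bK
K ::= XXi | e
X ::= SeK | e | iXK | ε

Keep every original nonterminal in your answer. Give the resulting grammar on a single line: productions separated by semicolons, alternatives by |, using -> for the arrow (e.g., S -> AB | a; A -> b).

Nullable set: {X}.
K -> XXi: X, X nullable, giving XXi | Xi | i.
Drop X -> ε.
X -> iXK: X nullable, giving iK | iXK.
Unchanged (no nullable symbols): S -> bK; S -> i; K -> e; X -> SeK; X -> e.

S -> i | bK; K -> e | i | Xi | XXi; X -> e | iK | SeK | iXK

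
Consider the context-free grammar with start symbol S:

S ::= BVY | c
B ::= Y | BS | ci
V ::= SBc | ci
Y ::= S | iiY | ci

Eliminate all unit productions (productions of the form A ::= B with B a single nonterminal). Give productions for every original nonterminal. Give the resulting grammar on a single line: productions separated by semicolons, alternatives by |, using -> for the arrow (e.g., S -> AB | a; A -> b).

Unit productions: B->Y, Y->S.
Unit pairs (A ⇒* B via units): (B,S), (B,Y), (Y,S).
S: inherits non-unit rules of {S} → BVY | c.
B: inherits non-unit rules of {B, S, Y} → BS | BVY | c | ci | iiY.
V: inherits non-unit rules of {V} → SBc | ci.
Y: inherits non-unit rules of {S, Y} → BVY | c | ci | iiY.

S -> c | BVY; B -> c | BS | ci | BVY | iiY; V -> ci | SBc; Y -> c | ci | BVY | iiY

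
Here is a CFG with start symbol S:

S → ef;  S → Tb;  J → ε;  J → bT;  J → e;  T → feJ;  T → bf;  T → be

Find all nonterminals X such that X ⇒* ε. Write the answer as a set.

{J}

Directly nullable (have an ε-rule): {J}.
Not nullable: S, T — each has a terminal in every rule's right-hand side or depends on a non-nullable symbol.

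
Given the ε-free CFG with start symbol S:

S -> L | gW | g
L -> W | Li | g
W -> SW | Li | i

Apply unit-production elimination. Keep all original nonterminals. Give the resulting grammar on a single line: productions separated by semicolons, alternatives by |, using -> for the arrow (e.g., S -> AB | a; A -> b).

S -> g | i | Li | SW | gW; L -> g | i | Li | SW; W -> i | Li | SW

Unit productions: L->W, S->L.
Unit pairs (A ⇒* B via units): (L,W), (S,L), (S,W).
S: inherits non-unit rules of {L, S, W} → Li | SW | g | gW | i.
L: inherits non-unit rules of {L, W} → Li | SW | g | i.
W: inherits non-unit rules of {W} → Li | SW | i.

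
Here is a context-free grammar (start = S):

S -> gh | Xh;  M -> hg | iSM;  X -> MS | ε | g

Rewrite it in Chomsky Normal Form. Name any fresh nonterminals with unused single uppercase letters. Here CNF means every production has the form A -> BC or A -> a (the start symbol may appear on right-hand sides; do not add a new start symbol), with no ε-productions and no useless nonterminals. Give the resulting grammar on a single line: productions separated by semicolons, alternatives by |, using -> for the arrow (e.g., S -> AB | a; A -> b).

S -> h | BA | XA; A -> h; B -> g; C -> i; D -> SM; M -> AB | CD; X -> g | MS

Nullable: {X}; after ε-elimination: S -> h | Xh | gh; M -> hg | iSM; X -> g | MS.
No unit productions to eliminate.
TERM: introduce B -> g, A -> h, C -> i and substitute in every rule of length ≥2.
BIN: M -> CSM becomes M -> CD, D -> SM.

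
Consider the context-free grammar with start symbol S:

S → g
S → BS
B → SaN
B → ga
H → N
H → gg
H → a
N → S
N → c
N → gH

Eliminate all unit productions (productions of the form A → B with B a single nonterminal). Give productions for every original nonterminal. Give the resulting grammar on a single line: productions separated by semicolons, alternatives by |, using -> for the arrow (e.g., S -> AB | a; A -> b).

S -> g | BS; B -> ga | SaN; H -> a | c | g | BS | gH | gg; N -> c | g | BS | gH

Unit productions: H->N, N->S.
Unit pairs (A ⇒* B via units): (H,N), (H,S), (N,S).
S: inherits non-unit rules of {S} → BS | g.
B: inherits non-unit rules of {B} → SaN | ga.
H: inherits non-unit rules of {H, N, S} → BS | a | c | g | gH | gg.
N: inherits non-unit rules of {N, S} → BS | c | g | gH.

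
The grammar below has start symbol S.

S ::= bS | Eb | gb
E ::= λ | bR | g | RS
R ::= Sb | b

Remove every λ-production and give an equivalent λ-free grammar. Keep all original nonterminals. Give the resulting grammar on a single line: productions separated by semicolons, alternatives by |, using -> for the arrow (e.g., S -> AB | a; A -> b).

S -> b | Eb | bS | gb; E -> g | RS | bR; R -> b | Sb

Nullable set: {E}.
S -> Eb: E nullable, giving Eb | b.
Drop E -> λ.
Unchanged (no nullable symbols): S -> bS; S -> gb; E -> RS; E -> bR; E -> g; R -> Sb; R -> b.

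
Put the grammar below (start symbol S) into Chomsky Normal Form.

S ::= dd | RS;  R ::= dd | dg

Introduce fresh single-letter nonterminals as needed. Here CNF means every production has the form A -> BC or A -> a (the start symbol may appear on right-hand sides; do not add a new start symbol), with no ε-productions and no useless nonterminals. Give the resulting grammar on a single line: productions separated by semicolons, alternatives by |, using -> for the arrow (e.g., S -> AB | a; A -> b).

No ε-productions.
No unit productions to eliminate.
TERM: introduce A -> d, B -> g and substitute in every rule of length ≥2.

S -> AA | RS; A -> d; B -> g; R -> AA | AB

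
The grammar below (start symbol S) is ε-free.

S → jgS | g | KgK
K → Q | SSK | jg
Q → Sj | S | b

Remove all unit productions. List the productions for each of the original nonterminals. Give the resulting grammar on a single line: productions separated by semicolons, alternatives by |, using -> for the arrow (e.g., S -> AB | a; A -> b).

Unit productions: K->Q, Q->S.
Unit pairs (A ⇒* B via units): (K,Q), (K,S), (Q,S).
S: inherits non-unit rules of {S} → KgK | g | jgS.
K: inherits non-unit rules of {K, Q, S} → KgK | SSK | Sj | b | g | jg | jgS.
Q: inherits non-unit rules of {Q, S} → KgK | Sj | b | g | jgS.

S -> g | KgK | jgS; K -> b | g | Sj | jg | KgK | SSK | jgS; Q -> b | g | Sj | KgK | jgS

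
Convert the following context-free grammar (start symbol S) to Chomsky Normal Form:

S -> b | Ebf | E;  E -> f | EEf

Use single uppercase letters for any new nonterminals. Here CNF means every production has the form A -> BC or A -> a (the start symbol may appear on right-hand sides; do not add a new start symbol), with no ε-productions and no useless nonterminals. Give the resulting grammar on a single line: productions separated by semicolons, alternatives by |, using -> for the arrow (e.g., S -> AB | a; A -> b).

No ε-productions.
After unit-elimination: S -> b | f | EEf | Ebf; E -> f | EEf.
TERM: introduce B -> b, A -> f and substitute in every rule of length ≥2.
BIN: E -> EEA becomes E -> EC, C -> EA; S -> EBA becomes S -> ED, D -> BA; S -> EEA becomes S -> EF, F -> EA.

S -> b | f | ED | EF; A -> f; B -> b; C -> EA; D -> BA; E -> f | EC; F -> EA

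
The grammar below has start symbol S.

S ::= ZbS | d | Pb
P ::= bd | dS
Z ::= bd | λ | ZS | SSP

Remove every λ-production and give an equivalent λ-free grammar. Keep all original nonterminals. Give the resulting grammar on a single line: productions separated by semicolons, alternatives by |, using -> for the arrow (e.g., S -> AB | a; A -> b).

Nullable set: {Z}.
S -> ZbS: Z nullable, giving ZbS | bS.
Drop Z -> λ.
Z -> ZS: Z nullable, giving S | ZS.
Unchanged (no nullable symbols): S -> Pb; S -> d; P -> bd; P -> dS; Z -> SSP; Z -> bd.

S -> d | Pb | bS | ZbS; P -> bd | dS; Z -> S | ZS | bd | SSP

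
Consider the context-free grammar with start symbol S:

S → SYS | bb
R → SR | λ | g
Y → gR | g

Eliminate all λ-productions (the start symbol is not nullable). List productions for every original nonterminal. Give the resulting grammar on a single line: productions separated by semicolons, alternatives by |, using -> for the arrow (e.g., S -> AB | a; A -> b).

Nullable set: {R}.
Drop R -> λ.
R -> SR: R nullable, giving S | SR.
Y -> gR: R nullable, giving g | gR.
Unchanged (no nullable symbols): S -> SYS; S -> bb; R -> g; Y -> g.

S -> bb | SYS; R -> S | g | SR; Y -> g | gR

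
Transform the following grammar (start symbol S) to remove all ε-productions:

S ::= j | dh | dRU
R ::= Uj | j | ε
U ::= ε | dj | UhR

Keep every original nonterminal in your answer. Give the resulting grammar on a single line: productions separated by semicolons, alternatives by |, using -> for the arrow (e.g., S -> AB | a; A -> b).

S -> d | j | dR | dU | dh | dRU; R -> j | Uj; U -> h | Uh | dj | hR | UhR

Nullable set: {R, U}.
S -> dRU: R, U nullable, giving d | dR | dRU | dU.
Drop R -> ε.
R -> Uj: U nullable, giving Uj | j.
Drop U -> ε.
U -> UhR: U, R nullable, giving Uh | UhR | h | hR.
Unchanged (no nullable symbols): S -> dh; S -> j; R -> j; U -> dj.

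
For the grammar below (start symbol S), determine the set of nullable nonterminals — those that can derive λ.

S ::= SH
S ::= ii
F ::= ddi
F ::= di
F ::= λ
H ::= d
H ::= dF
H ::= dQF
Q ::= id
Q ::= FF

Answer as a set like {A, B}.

{F, Q}

Directly nullable (have an ε-rule): {F}.
Q is nullable via Q -> FF (every symbol on the right is already known nullable).
Not nullable: H, S — each has a terminal in every rule's right-hand side or depends on a non-nullable symbol.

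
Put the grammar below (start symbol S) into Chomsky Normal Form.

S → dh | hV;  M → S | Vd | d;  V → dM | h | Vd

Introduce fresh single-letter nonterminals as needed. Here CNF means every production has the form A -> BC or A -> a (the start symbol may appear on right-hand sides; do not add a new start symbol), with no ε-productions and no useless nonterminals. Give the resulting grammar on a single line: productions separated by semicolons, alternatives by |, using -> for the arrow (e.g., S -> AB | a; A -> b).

No ε-productions.
After unit-elimination: S -> dh | hV; M -> d | Vd | dh | hV; V -> h | Vd | dM.
TERM: introduce A -> d, B -> h and substitute in every rule of length ≥2.

S -> AB | BV; A -> d; B -> h; M -> d | AB | BV | VA; V -> h | AM | VA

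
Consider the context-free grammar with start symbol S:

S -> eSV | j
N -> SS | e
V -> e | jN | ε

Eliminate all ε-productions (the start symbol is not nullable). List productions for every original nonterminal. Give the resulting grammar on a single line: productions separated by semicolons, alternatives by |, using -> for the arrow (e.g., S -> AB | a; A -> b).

Nullable set: {V}.
S -> eSV: V nullable, giving eS | eSV.
Drop V -> ε.
Unchanged (no nullable symbols): S -> j; N -> SS; N -> e; V -> e; V -> jN.

S -> j | eS | eSV; N -> e | SS; V -> e | jN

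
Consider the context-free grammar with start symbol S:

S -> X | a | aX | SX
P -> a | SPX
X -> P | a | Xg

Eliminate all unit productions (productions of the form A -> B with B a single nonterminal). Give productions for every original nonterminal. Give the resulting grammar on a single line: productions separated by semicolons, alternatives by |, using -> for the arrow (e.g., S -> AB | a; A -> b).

Unit productions: S->X, X->P.
Unit pairs (A ⇒* B via units): (S,P), (S,X), (X,P).
S: inherits non-unit rules of {P, S, X} → SPX | SX | Xg | a | aX.
P: inherits non-unit rules of {P} → SPX | a.
X: inherits non-unit rules of {P, X} → SPX | Xg | a.

S -> a | SX | Xg | aX | SPX; P -> a | SPX; X -> a | Xg | SPX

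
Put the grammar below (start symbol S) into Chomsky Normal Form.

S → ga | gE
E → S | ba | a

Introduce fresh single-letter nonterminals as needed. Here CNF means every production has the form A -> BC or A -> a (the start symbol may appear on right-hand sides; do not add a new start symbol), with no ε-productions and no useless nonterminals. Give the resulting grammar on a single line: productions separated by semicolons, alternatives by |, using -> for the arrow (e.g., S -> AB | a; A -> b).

No ε-productions.
After unit-elimination: S -> gE | ga; E -> a | ba | gE | ga.
TERM: introduce B -> a, A -> b, C -> g and substitute in every rule of length ≥2.

S -> CB | CE; A -> b; B -> a; C -> g; E -> a | AB | CB | CE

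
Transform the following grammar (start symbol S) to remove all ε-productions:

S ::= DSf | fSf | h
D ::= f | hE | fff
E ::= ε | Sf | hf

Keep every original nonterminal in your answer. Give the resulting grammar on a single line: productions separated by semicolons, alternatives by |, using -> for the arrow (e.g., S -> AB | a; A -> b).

S -> h | DSf | fSf; D -> f | h | hE | fff; E -> Sf | hf

Nullable set: {E}.
D -> hE: E nullable, giving h | hE.
Drop E -> ε.
Unchanged (no nullable symbols): S -> DSf; S -> fSf; S -> h; D -> f; D -> fff; E -> Sf; E -> hf.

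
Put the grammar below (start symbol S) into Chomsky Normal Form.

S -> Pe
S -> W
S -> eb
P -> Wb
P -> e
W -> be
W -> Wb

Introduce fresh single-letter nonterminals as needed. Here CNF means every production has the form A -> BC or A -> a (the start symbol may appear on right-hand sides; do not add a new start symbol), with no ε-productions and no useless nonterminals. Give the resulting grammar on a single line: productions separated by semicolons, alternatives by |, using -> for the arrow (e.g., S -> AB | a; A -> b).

No ε-productions.
After unit-elimination: S -> Pe | Wb | be | eb; P -> e | Wb; W -> Wb | be.
TERM: introduce A -> b, B -> e and substitute in every rule of length ≥2.

S -> AB | BA | PB | WA; A -> b; B -> e; P -> e | WA; W -> AB | WA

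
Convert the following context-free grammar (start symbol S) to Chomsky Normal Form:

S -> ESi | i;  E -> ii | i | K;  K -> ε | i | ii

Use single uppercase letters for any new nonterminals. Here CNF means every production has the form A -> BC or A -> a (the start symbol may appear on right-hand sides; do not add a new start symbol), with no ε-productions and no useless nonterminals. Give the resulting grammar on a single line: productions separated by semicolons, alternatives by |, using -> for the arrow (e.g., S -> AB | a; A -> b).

Nullable: {E, K}; after ε-elimination: S -> i | Si | ESi; E -> K | i | ii; K -> i | ii.
After unit-elimination: S -> i | Si | ESi; E -> i | ii; K -> i | ii.
TERM: introduce A -> i and substitute in every rule of length ≥2.
BIN: S -> ESA becomes S -> EB, B -> SA.
Drop unreachable/unproductive: K.

S -> i | EB | SA; A -> i; B -> SA; E -> i | AA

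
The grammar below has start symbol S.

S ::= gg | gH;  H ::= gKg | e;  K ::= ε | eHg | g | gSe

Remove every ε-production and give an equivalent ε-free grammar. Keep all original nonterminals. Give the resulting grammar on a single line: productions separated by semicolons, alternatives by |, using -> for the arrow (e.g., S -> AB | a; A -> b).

S -> gH | gg; H -> e | gg | gKg; K -> g | eHg | gSe

Nullable set: {K}.
H -> gKg: K nullable, giving gKg | gg.
Drop K -> ε.
Unchanged (no nullable symbols): S -> gH; S -> gg; H -> e; K -> eHg; K -> g; K -> gSe.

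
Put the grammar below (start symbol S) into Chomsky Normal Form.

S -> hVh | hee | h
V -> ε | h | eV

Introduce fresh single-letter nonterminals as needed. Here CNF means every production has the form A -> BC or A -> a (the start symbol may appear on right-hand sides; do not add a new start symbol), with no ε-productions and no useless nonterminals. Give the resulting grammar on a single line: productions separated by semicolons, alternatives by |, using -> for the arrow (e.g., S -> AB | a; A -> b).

S -> h | AA | AC | AD; A -> h; B -> e; C -> BB; D -> VA; V -> e | h | BV

Nullable: {V}; after ε-elimination: S -> h | hh | hVh | hee; V -> e | h | eV.
No unit productions to eliminate.
TERM: introduce B -> e, A -> h and substitute in every rule of length ≥2.
BIN: S -> ABB becomes S -> AC, C -> BB; S -> AVA becomes S -> AD, D -> VA.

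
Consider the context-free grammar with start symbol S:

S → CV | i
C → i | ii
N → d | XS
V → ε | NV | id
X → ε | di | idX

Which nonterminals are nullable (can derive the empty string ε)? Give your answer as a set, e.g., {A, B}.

Directly nullable (have an ε-rule): {V, X}.
Not nullable: C, N, S — each has a terminal in every rule's right-hand side or depends on a non-nullable symbol.

{V, X}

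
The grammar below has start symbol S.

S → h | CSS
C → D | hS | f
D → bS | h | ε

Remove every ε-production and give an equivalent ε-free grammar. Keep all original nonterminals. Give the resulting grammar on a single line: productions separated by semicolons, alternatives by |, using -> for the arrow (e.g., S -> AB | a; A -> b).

Nullable set: {C, D}.
S -> CSS: C nullable, giving CSS | SS.
C -> D: D nullable, giving D.
Drop D -> ε.
Unchanged (no nullable symbols): S -> h; C -> f; C -> hS; D -> bS; D -> h.

S -> h | SS | CSS; C -> D | f | hS; D -> h | bS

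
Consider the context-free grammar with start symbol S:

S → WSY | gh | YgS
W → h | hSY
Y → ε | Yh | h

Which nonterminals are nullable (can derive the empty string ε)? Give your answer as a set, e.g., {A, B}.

{Y}

Directly nullable (have an ε-rule): {Y}.
Not nullable: S, W — each has a terminal in every rule's right-hand side or depends on a non-nullable symbol.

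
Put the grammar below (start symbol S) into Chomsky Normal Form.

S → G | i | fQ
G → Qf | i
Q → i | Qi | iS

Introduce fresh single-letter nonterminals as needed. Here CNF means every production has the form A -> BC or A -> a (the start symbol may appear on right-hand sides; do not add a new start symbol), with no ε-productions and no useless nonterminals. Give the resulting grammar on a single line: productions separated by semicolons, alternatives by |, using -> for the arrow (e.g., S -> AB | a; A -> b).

No ε-productions.
After unit-elimination: S -> i | Qf | fQ; G -> i | Qf; Q -> i | Qi | iS.
TERM: introduce A -> f, B -> i and substitute in every rule of length ≥2.
Drop unreachable/unproductive: G.

S -> i | AQ | QA; A -> f; B -> i; Q -> i | BS | QB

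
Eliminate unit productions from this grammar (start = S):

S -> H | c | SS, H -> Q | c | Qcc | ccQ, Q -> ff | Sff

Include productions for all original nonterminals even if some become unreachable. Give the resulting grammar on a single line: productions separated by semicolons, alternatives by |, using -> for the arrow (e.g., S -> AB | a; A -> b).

Unit productions: H->Q, S->H.
Unit pairs (A ⇒* B via units): (H,Q), (S,H), (S,Q).
S: inherits non-unit rules of {H, Q, S} → Qcc | SS | Sff | c | ccQ | ff.
H: inherits non-unit rules of {H, Q} → Qcc | Sff | c | ccQ | ff.
Q: inherits non-unit rules of {Q} → Sff | ff.

S -> c | SS | ff | Qcc | Sff | ccQ; H -> c | ff | Qcc | Sff | ccQ; Q -> ff | Sff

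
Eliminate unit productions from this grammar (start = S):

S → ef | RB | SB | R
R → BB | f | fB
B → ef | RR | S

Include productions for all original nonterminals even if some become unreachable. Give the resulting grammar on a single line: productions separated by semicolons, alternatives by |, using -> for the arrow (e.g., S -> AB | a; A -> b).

Unit productions: B->S, S->R.
Unit pairs (A ⇒* B via units): (B,R), (B,S), (S,R).
S: inherits non-unit rules of {R, S} → BB | RB | SB | ef | f | fB.
B: inherits non-unit rules of {B, R, S} → BB | RB | RR | SB | ef | f | fB.
R: inherits non-unit rules of {R} → BB | f | fB.

S -> f | BB | RB | SB | ef | fB; B -> f | BB | RB | RR | SB | ef | fB; R -> f | BB | fB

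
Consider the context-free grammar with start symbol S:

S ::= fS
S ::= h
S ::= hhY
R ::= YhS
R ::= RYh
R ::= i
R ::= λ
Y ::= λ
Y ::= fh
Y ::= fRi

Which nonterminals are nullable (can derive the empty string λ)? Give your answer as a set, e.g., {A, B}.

{R, Y}

Directly nullable (have an ε-rule): {R, Y}.
Not nullable: S — each has a terminal in every rule's right-hand side or depends on a non-nullable symbol.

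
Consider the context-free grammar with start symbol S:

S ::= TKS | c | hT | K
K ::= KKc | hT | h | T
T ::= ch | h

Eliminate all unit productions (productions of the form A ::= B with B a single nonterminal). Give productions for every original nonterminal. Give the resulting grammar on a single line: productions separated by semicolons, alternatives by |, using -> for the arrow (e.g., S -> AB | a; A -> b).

S -> c | h | ch | hT | KKc | TKS; K -> h | ch | hT | KKc; T -> h | ch

Unit productions: K->T, S->K.
Unit pairs (A ⇒* B via units): (K,T), (S,K), (S,T).
S: inherits non-unit rules of {K, S, T} → KKc | TKS | c | ch | h | hT.
K: inherits non-unit rules of {K, T} → KKc | ch | h | hT.
T: inherits non-unit rules of {T} → ch | h.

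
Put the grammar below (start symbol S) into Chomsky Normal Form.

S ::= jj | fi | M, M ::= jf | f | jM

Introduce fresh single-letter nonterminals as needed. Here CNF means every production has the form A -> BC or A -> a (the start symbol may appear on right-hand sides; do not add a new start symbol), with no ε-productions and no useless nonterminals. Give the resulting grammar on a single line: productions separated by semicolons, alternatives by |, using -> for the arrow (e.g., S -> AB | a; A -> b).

S -> f | AA | AB | AM | BC; A -> j; B -> f; C -> i; M -> f | AB | AM

No ε-productions.
After unit-elimination: S -> f | fi | jM | jf | jj; M -> f | jM | jf.
TERM: introduce B -> f, C -> i, A -> j and substitute in every rule of length ≥2.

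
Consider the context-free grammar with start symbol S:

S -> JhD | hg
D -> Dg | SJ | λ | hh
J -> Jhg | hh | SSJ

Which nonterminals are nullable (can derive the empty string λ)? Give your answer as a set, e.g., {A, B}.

{D}

Directly nullable (have an ε-rule): {D}.
Not nullable: J, S — each has a terminal in every rule's right-hand side or depends on a non-nullable symbol.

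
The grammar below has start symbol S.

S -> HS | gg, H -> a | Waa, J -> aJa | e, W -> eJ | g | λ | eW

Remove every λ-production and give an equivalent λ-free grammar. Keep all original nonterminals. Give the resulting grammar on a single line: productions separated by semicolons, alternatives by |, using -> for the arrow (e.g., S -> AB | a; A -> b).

Nullable set: {W}.
H -> Waa: W nullable, giving Waa | aa.
Drop W -> λ.
W -> eW: W nullable, giving e | eW.
Unchanged (no nullable symbols): S -> HS; S -> gg; H -> a; J -> aJa; J -> e; W -> eJ; W -> g.

S -> HS | gg; H -> a | aa | Waa; J -> e | aJa; W -> e | g | eJ | eW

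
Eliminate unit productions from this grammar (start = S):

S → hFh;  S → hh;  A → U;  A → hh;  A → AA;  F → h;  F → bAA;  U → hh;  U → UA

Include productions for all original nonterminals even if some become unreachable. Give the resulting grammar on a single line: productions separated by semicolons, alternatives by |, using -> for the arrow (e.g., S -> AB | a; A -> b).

S -> hh | hFh; A -> AA | UA | hh; F -> h | bAA; U -> UA | hh

Unit productions: A->U.
Unit pairs (A ⇒* B via units): (A,U).
S: inherits non-unit rules of {S} → hFh | hh.
A: inherits non-unit rules of {A, U} → AA | UA | hh.
F: inherits non-unit rules of {F} → bAA | h.
U: inherits non-unit rules of {U} → UA | hh.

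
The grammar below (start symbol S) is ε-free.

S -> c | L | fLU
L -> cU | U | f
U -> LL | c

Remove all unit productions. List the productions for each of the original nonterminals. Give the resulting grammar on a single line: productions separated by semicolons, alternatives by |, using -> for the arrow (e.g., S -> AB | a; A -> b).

Unit productions: L->U, S->L.
Unit pairs (A ⇒* B via units): (L,U), (S,L), (S,U).
S: inherits non-unit rules of {L, S, U} → LL | c | cU | f | fLU.
L: inherits non-unit rules of {L, U} → LL | c | cU | f.
U: inherits non-unit rules of {U} → LL | c.

S -> c | f | LL | cU | fLU; L -> c | f | LL | cU; U -> c | LL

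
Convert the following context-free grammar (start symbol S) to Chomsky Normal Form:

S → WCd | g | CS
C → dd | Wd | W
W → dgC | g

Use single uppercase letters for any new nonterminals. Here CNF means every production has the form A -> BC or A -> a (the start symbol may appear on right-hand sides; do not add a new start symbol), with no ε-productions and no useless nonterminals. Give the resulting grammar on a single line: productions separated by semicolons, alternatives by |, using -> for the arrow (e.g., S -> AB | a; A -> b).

S -> g | CS | WE; A -> d; B -> g; C -> g | AA | AD | WA; D -> BC; E -> CA; F -> BC; W -> g | AF

No ε-productions.
After unit-elimination: S -> g | CS | WCd; C -> g | Wd | dd | dgC; W -> g | dgC.
TERM: introduce A -> d, B -> g and substitute in every rule of length ≥2.
BIN: C -> ABC becomes C -> AD, D -> BC; S -> WCA becomes S -> WE, E -> CA; W -> ABC becomes W -> AF, F -> BC.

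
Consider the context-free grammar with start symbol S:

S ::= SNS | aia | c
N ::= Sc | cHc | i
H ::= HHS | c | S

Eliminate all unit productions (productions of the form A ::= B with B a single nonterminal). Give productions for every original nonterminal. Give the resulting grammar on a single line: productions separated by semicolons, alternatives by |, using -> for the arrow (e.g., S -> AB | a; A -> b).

Unit productions: H->S.
Unit pairs (A ⇒* B via units): (H,S).
S: inherits non-unit rules of {S} → SNS | aia | c.
H: inherits non-unit rules of {H, S} → HHS | SNS | aia | c.
N: inherits non-unit rules of {N} → Sc | cHc | i.

S -> c | SNS | aia; H -> c | HHS | SNS | aia; N -> i | Sc | cHc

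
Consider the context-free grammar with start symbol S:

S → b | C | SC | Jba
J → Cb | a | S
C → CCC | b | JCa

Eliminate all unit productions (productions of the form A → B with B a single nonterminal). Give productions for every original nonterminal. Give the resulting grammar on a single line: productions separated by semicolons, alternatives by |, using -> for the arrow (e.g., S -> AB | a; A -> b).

Unit productions: J->S, S->C.
Unit pairs (A ⇒* B via units): (J,C), (J,S), (S,C).
S: inherits non-unit rules of {C, S} → CCC | JCa | Jba | SC | b.
C: inherits non-unit rules of {C} → CCC | JCa | b.
J: inherits non-unit rules of {C, J, S} → CCC | Cb | JCa | Jba | SC | a | b.

S -> b | SC | CCC | JCa | Jba; C -> b | CCC | JCa; J -> a | b | Cb | SC | CCC | JCa | Jba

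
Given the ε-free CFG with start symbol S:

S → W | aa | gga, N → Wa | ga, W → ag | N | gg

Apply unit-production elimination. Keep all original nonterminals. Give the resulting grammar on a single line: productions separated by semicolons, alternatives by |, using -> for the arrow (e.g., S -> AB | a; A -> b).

Unit productions: S->W, W->N.
Unit pairs (A ⇒* B via units): (S,N), (S,W), (W,N).
S: inherits non-unit rules of {N, S, W} → Wa | aa | ag | ga | gg | gga.
N: inherits non-unit rules of {N} → Wa | ga.
W: inherits non-unit rules of {N, W} → Wa | ag | ga | gg.

S -> Wa | aa | ag | ga | gg | gga; N -> Wa | ga; W -> Wa | ag | ga | gg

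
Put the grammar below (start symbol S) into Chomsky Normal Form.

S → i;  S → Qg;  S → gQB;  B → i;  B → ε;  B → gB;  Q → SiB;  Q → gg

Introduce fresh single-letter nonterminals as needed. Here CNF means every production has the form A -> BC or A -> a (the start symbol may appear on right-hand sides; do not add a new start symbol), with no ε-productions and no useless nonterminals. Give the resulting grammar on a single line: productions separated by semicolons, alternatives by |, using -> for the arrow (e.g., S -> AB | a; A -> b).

Nullable: {B}; after ε-elimination: S -> i | Qg | gQ | gQB; B -> g | i | gB; Q -> Si | gg | SiB.
No unit productions to eliminate.
TERM: introduce A -> g, C -> i and substitute in every rule of length ≥2.
BIN: Q -> SCB becomes Q -> SD, D -> CB; S -> AQB becomes S -> AE, E -> QB.

S -> i | AE | AQ | QA; A -> g; B -> g | i | AB; C -> i; D -> CB; E -> QB; Q -> AA | SC | SD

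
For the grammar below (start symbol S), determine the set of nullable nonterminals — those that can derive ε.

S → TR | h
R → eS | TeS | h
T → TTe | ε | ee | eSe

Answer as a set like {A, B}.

{T}

Directly nullable (have an ε-rule): {T}.
Not nullable: R, S — each has a terminal in every rule's right-hand side or depends on a non-nullable symbol.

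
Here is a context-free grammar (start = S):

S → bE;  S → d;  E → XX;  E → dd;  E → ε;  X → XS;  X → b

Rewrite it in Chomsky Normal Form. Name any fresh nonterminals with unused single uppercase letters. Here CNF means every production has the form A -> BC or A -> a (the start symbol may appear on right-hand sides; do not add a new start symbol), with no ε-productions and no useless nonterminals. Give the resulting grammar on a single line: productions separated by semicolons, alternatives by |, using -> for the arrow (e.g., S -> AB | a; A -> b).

Nullable: {E}; after ε-elimination: S -> b | d | bE; E -> XX | dd; X -> b | XS.
No unit productions to eliminate.
TERM: introduce B -> b, A -> d and substitute in every rule of length ≥2.

S -> b | d | BE; A -> d; B -> b; E -> AA | XX; X -> b | XS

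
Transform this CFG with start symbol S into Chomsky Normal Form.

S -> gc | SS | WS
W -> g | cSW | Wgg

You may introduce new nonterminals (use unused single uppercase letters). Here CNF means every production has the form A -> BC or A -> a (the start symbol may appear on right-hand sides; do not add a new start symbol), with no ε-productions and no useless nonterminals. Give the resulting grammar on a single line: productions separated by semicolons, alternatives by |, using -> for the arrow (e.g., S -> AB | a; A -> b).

No ε-productions.
No unit productions to eliminate.
TERM: introduce B -> c, A -> g and substitute in every rule of length ≥2.
BIN: W -> BSW becomes W -> BC, C -> SW; W -> WAA becomes W -> WD, D -> AA.

S -> AB | SS | WS; A -> g; B -> c; C -> SW; D -> AA; W -> g | BC | WD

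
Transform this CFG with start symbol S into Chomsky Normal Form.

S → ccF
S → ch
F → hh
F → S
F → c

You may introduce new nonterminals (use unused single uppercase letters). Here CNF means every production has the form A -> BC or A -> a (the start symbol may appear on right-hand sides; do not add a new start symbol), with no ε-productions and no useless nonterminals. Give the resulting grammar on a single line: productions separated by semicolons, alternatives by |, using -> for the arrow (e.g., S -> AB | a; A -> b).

No ε-productions.
After unit-elimination: S -> ch | ccF; F -> c | ch | hh | ccF.
TERM: introduce A -> c, B -> h and substitute in every rule of length ≥2.
BIN: F -> AAF becomes F -> AC, C -> AF; S -> AAF becomes S -> AD, D -> AF.

S -> AB | AD; A -> c; B -> h; C -> AF; D -> AF; F -> c | AB | AC | BB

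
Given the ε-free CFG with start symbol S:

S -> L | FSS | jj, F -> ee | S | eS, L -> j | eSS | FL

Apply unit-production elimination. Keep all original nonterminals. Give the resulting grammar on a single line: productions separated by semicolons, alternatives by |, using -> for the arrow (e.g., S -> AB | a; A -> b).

S -> j | FL | jj | FSS | eSS; F -> j | FL | eS | ee | jj | FSS | eSS; L -> j | FL | eSS

Unit productions: F->S, S->L.
Unit pairs (A ⇒* B via units): (F,L), (F,S), (S,L).
S: inherits non-unit rules of {L, S} → FL | FSS | eSS | j | jj.
F: inherits non-unit rules of {F, L, S} → FL | FSS | eS | eSS | ee | j | jj.
L: inherits non-unit rules of {L} → FL | eSS | j.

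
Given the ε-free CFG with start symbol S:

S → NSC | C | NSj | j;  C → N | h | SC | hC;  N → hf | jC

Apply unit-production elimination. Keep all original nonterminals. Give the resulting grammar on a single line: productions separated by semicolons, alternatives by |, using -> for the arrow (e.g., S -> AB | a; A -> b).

Unit productions: C->N, S->C.
Unit pairs (A ⇒* B via units): (C,N), (S,C), (S,N).
S: inherits non-unit rules of {C, N, S} → NSC | NSj | SC | h | hC | hf | j | jC.
C: inherits non-unit rules of {C, N} → SC | h | hC | hf | jC.
N: inherits non-unit rules of {N} → hf | jC.

S -> h | j | SC | hC | hf | jC | NSC | NSj; C -> h | SC | hC | hf | jC; N -> hf | jC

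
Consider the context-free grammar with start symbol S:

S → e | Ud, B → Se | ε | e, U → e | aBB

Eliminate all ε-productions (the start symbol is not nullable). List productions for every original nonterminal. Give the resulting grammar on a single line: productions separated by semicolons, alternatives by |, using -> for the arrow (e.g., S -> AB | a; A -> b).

S -> e | Ud; B -> e | Se; U -> a | e | aB | aBB

Nullable set: {B}.
Drop B -> ε.
U -> aBB: B, B nullable, giving a | aB | aBB.
Unchanged (no nullable symbols): S -> Ud; S -> e; B -> Se; B -> e; U -> e.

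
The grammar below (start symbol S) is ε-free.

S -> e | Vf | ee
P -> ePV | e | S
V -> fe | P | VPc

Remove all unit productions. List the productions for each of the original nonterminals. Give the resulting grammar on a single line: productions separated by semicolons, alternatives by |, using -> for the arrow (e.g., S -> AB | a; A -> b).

S -> e | Vf | ee; P -> e | Vf | ee | ePV; V -> e | Vf | ee | fe | VPc | ePV

Unit productions: P->S, V->P.
Unit pairs (A ⇒* B via units): (P,S), (V,P), (V,S).
S: inherits non-unit rules of {S} → Vf | e | ee.
P: inherits non-unit rules of {P, S} → Vf | e | ePV | ee.
V: inherits non-unit rules of {P, S, V} → VPc | Vf | e | ePV | ee | fe.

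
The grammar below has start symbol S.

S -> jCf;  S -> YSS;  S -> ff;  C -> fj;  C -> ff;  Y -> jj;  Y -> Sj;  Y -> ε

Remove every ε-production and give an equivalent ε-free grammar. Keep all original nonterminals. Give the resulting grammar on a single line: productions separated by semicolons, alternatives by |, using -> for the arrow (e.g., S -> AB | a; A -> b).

Nullable set: {Y}.
S -> YSS: Y nullable, giving SS | YSS.
Drop Y -> ε.
Unchanged (no nullable symbols): S -> ff; S -> jCf; C -> ff; C -> fj; Y -> Sj; Y -> jj.

S -> SS | ff | YSS | jCf; C -> ff | fj; Y -> Sj | jj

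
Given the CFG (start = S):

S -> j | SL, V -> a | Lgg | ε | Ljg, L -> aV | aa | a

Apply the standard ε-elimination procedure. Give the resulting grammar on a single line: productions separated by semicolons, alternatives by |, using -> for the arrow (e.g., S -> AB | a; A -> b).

S -> j | SL; L -> a | aV | aa; V -> a | Lgg | Ljg

Nullable set: {V}.
L -> aV: V nullable, giving a | aV.
Drop V -> ε.
Unchanged (no nullable symbols): S -> SL; S -> j; L -> a; L -> aa; V -> Lgg; V -> Ljg; V -> a.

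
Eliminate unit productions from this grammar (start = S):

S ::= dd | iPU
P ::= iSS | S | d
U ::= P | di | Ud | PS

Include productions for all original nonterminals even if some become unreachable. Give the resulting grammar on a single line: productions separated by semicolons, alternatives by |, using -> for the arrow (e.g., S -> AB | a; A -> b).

S -> dd | iPU; P -> d | dd | iPU | iSS; U -> d | PS | Ud | dd | di | iPU | iSS

Unit productions: P->S, U->P.
Unit pairs (A ⇒* B via units): (P,S), (U,P), (U,S).
S: inherits non-unit rules of {S} → dd | iPU.
P: inherits non-unit rules of {P, S} → d | dd | iPU | iSS.
U: inherits non-unit rules of {P, S, U} → PS | Ud | d | dd | di | iPU | iSS.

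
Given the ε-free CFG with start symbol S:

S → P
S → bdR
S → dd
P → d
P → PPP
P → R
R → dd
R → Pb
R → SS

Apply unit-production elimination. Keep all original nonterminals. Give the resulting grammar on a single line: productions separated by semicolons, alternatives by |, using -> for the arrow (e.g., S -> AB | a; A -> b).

Unit productions: P->R, S->P.
Unit pairs (A ⇒* B via units): (P,R), (S,P), (S,R).
S: inherits non-unit rules of {P, R, S} → PPP | Pb | SS | bdR | d | dd.
P: inherits non-unit rules of {P, R} → PPP | Pb | SS | d | dd.
R: inherits non-unit rules of {R} → Pb | SS | dd.

S -> d | Pb | SS | dd | PPP | bdR; P -> d | Pb | SS | dd | PPP; R -> Pb | SS | dd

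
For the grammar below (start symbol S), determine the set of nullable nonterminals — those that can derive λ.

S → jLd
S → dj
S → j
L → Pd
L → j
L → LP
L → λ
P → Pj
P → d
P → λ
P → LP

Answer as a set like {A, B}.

{L, P}

Directly nullable (have an ε-rule): {L, P}.
Not nullable: S — each has a terminal in every rule's right-hand side or depends on a non-nullable symbol.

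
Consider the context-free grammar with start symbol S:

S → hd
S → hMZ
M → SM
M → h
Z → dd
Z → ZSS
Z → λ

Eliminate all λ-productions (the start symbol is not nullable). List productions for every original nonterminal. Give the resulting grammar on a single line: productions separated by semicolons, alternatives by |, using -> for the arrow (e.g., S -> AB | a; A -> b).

Nullable set: {Z}.
S -> hMZ: Z nullable, giving hM | hMZ.
Drop Z -> λ.
Z -> ZSS: Z nullable, giving SS | ZSS.
Unchanged (no nullable symbols): S -> hd; M -> SM; M -> h; Z -> dd.

S -> hM | hd | hMZ; M -> h | SM; Z -> SS | dd | ZSS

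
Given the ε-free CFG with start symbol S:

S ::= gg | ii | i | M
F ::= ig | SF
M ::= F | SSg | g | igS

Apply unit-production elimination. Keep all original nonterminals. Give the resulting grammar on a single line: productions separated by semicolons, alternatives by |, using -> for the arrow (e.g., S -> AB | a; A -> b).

S -> g | i | SF | gg | ig | ii | SSg | igS; F -> SF | ig; M -> g | SF | ig | SSg | igS

Unit productions: M->F, S->M.
Unit pairs (A ⇒* B via units): (M,F), (S,F), (S,M).
S: inherits non-unit rules of {F, M, S} → SF | SSg | g | gg | i | ig | igS | ii.
F: inherits non-unit rules of {F} → SF | ig.
M: inherits non-unit rules of {F, M} → SF | SSg | g | ig | igS.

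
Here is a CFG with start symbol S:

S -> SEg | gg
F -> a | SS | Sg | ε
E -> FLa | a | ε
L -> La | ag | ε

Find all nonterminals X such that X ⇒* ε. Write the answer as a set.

Directly nullable (have an ε-rule): {E, F, L}.
Not nullable: S — each has a terminal in every rule's right-hand side or depends on a non-nullable symbol.

{E, F, L}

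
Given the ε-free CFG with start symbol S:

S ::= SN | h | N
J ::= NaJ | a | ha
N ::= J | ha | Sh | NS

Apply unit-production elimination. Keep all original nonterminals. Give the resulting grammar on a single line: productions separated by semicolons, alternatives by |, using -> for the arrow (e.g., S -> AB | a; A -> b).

S -> a | h | NS | SN | Sh | ha | NaJ; J -> a | ha | NaJ; N -> a | NS | Sh | ha | NaJ

Unit productions: N->J, S->N.
Unit pairs (A ⇒* B via units): (N,J), (S,J), (S,N).
S: inherits non-unit rules of {J, N, S} → NS | NaJ | SN | Sh | a | h | ha.
J: inherits non-unit rules of {J} → NaJ | a | ha.
N: inherits non-unit rules of {J, N} → NS | NaJ | Sh | a | ha.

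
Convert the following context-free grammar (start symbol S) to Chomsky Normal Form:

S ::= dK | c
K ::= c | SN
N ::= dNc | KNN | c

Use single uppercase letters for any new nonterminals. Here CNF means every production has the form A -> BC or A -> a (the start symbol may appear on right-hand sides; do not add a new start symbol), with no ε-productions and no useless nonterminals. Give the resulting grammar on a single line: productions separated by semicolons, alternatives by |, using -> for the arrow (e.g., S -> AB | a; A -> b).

S -> c | AK; A -> d; B -> c; C -> NB; D -> NN; K -> c | SN; N -> c | AC | KD

No ε-productions.
No unit productions to eliminate.
TERM: introduce B -> c, A -> d and substitute in every rule of length ≥2.
BIN: N -> ANB becomes N -> AC, C -> NB; N -> KNN becomes N -> KD, D -> NN.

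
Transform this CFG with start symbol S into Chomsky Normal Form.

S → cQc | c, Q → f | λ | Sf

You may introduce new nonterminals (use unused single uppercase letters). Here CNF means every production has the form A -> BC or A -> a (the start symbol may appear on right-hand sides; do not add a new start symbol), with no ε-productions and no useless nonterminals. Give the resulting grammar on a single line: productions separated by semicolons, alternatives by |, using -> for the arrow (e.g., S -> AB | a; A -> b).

Nullable: {Q}; after ε-elimination: S -> c | cc | cQc; Q -> f | Sf.
No unit productions to eliminate.
TERM: introduce B -> c, A -> f and substitute in every rule of length ≥2.
BIN: S -> BQB becomes S -> BC, C -> QB.

S -> c | BB | BC; A -> f; B -> c; C -> QB; Q -> f | SA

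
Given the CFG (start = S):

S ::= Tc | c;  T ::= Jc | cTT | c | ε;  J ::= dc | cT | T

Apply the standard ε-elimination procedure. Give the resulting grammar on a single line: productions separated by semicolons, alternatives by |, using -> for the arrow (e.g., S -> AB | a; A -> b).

S -> c | Tc; J -> T | c | cT | dc; T -> c | Jc | cT | cTT

Nullable set: {J, T}.
S -> Tc: T nullable, giving Tc | c.
J -> T: T nullable, giving T.
J -> cT: T nullable, giving c | cT.
Drop T -> ε.
T -> Jc: J nullable, giving Jc | c.
T -> cTT: T, T nullable, giving c | cT | cTT.
Unchanged (no nullable symbols): S -> c; J -> dc; T -> c.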